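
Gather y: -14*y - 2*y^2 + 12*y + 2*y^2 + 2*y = 0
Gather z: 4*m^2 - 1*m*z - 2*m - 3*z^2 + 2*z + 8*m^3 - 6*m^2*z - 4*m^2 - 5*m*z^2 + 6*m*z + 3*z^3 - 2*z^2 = 8*m^3 - 2*m + 3*z^3 + z^2*(-5*m - 5) + z*(-6*m^2 + 5*m + 2)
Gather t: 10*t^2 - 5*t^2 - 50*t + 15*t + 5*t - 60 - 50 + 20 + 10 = 5*t^2 - 30*t - 80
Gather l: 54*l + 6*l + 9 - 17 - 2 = 60*l - 10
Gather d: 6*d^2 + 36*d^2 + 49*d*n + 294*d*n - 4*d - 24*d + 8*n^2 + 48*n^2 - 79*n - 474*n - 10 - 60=42*d^2 + d*(343*n - 28) + 56*n^2 - 553*n - 70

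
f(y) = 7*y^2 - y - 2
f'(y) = 14*y - 1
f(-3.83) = 104.51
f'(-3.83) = -54.62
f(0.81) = 1.78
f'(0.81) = 10.34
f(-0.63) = 1.41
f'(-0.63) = -9.82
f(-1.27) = 10.56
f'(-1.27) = -18.78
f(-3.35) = 79.91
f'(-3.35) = -47.90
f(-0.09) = -1.85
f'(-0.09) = -2.26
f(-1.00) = 6.00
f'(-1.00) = -15.00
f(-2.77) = 54.48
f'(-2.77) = -39.78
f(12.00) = 994.00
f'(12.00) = 167.00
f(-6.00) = 256.00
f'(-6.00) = -85.00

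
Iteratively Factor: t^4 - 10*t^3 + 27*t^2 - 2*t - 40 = (t - 4)*(t^3 - 6*t^2 + 3*t + 10) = (t - 4)*(t - 2)*(t^2 - 4*t - 5) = (t - 4)*(t - 2)*(t + 1)*(t - 5)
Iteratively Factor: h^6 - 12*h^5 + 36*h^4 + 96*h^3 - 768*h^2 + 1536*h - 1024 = (h + 4)*(h^5 - 16*h^4 + 100*h^3 - 304*h^2 + 448*h - 256) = (h - 4)*(h + 4)*(h^4 - 12*h^3 + 52*h^2 - 96*h + 64) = (h - 4)^2*(h + 4)*(h^3 - 8*h^2 + 20*h - 16) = (h - 4)^2*(h - 2)*(h + 4)*(h^2 - 6*h + 8) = (h - 4)^3*(h - 2)*(h + 4)*(h - 2)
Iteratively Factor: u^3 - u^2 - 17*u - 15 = (u + 1)*(u^2 - 2*u - 15) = (u - 5)*(u + 1)*(u + 3)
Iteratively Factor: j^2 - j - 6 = (j - 3)*(j + 2)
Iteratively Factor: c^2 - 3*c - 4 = (c - 4)*(c + 1)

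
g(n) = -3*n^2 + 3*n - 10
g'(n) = 3 - 6*n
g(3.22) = -31.45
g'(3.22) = -16.32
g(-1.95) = -27.26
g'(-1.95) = 14.70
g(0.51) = -9.25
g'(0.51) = -0.06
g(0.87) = -9.66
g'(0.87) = -2.22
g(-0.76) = -14.01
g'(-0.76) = 7.56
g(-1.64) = -22.99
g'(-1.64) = 12.84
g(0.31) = -9.36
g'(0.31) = 1.14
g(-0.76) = -14.01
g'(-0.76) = 7.56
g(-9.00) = -280.00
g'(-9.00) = 57.00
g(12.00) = -406.00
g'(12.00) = -69.00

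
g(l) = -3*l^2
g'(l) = -6*l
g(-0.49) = -0.72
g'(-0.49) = 2.94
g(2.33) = -16.29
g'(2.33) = -13.98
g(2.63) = -20.75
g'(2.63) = -15.78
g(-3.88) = -45.16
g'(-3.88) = 23.28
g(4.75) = -67.69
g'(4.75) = -28.50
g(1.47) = -6.48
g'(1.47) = -8.82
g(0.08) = -0.02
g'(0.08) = -0.48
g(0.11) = -0.04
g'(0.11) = -0.66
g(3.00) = -27.00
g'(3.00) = -18.00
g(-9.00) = -243.00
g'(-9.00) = 54.00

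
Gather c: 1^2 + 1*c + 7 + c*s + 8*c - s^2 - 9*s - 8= c*(s + 9) - s^2 - 9*s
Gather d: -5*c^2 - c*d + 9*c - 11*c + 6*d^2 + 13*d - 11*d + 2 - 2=-5*c^2 - 2*c + 6*d^2 + d*(2 - c)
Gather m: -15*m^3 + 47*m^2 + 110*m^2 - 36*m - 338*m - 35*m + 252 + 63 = -15*m^3 + 157*m^2 - 409*m + 315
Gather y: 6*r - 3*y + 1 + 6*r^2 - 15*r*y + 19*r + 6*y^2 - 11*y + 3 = 6*r^2 + 25*r + 6*y^2 + y*(-15*r - 14) + 4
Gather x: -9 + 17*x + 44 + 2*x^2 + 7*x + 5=2*x^2 + 24*x + 40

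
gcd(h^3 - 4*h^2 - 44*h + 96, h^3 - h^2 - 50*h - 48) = h^2 - 2*h - 48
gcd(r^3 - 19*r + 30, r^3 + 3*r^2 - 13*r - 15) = r^2 + 2*r - 15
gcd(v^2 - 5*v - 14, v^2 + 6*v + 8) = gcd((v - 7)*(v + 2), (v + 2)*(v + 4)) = v + 2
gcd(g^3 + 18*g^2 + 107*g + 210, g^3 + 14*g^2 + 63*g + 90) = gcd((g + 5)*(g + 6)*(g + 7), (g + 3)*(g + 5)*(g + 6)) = g^2 + 11*g + 30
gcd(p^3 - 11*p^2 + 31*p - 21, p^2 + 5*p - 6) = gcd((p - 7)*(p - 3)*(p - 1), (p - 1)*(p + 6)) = p - 1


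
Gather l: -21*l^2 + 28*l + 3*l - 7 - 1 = -21*l^2 + 31*l - 8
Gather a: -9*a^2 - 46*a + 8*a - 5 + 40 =-9*a^2 - 38*a + 35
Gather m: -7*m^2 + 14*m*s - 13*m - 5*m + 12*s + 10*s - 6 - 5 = -7*m^2 + m*(14*s - 18) + 22*s - 11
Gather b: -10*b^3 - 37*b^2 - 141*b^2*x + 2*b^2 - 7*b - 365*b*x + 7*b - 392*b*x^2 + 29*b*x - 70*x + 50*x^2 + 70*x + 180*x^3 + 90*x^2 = -10*b^3 + b^2*(-141*x - 35) + b*(-392*x^2 - 336*x) + 180*x^3 + 140*x^2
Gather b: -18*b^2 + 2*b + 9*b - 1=-18*b^2 + 11*b - 1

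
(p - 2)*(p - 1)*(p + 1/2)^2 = p^4 - 2*p^3 - 3*p^2/4 + 5*p/4 + 1/2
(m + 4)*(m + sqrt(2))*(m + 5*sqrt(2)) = m^3 + 4*m^2 + 6*sqrt(2)*m^2 + 10*m + 24*sqrt(2)*m + 40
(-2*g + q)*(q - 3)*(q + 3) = -2*g*q^2 + 18*g + q^3 - 9*q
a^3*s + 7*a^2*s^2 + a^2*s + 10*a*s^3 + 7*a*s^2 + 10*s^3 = (a + 2*s)*(a + 5*s)*(a*s + s)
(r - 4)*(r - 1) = r^2 - 5*r + 4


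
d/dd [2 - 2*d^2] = -4*d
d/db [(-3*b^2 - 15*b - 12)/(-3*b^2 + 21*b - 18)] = 2*(-6*b^2 + 2*b + 29)/(b^4 - 14*b^3 + 61*b^2 - 84*b + 36)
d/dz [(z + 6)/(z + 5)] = -1/(z + 5)^2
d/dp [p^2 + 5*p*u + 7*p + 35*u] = 2*p + 5*u + 7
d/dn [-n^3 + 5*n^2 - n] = -3*n^2 + 10*n - 1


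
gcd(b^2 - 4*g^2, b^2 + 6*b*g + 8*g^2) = b + 2*g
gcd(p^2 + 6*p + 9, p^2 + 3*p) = p + 3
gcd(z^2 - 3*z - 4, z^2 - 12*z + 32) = z - 4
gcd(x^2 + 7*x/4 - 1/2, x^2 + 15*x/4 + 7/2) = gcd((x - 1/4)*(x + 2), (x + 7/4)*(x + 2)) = x + 2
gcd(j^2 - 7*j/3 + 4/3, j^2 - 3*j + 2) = j - 1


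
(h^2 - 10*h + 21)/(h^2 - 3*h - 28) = (h - 3)/(h + 4)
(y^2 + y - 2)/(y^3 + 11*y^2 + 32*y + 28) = (y - 1)/(y^2 + 9*y + 14)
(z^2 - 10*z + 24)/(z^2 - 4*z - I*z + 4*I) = (z - 6)/(z - I)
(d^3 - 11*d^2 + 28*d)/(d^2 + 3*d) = (d^2 - 11*d + 28)/(d + 3)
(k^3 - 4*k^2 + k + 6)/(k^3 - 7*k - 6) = (k - 2)/(k + 2)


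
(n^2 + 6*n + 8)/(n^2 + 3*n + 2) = (n + 4)/(n + 1)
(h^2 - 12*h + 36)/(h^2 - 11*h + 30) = (h - 6)/(h - 5)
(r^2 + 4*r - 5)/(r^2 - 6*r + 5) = (r + 5)/(r - 5)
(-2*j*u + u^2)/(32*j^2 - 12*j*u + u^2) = u*(-2*j + u)/(32*j^2 - 12*j*u + u^2)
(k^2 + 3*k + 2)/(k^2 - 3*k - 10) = (k + 1)/(k - 5)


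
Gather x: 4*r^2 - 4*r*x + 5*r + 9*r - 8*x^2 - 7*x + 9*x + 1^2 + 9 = 4*r^2 + 14*r - 8*x^2 + x*(2 - 4*r) + 10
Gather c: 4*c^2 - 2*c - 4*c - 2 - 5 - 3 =4*c^2 - 6*c - 10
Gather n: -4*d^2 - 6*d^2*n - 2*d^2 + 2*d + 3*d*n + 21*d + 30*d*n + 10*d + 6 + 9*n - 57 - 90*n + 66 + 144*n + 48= -6*d^2 + 33*d + n*(-6*d^2 + 33*d + 63) + 63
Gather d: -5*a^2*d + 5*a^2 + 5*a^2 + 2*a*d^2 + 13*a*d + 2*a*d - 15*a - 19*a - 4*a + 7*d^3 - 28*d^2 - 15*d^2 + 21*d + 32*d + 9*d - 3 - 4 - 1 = 10*a^2 - 38*a + 7*d^3 + d^2*(2*a - 43) + d*(-5*a^2 + 15*a + 62) - 8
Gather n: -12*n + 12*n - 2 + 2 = 0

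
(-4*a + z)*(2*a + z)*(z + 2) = -8*a^2*z - 16*a^2 - 2*a*z^2 - 4*a*z + z^3 + 2*z^2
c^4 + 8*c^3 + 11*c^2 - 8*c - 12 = (c - 1)*(c + 1)*(c + 2)*(c + 6)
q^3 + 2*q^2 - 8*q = q*(q - 2)*(q + 4)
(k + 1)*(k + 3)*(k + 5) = k^3 + 9*k^2 + 23*k + 15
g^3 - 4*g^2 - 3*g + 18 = (g - 3)^2*(g + 2)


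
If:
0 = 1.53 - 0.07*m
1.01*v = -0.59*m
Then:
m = 21.86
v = -12.77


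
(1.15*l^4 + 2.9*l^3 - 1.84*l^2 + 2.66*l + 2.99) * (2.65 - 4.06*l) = -4.669*l^5 - 8.7265*l^4 + 15.1554*l^3 - 15.6756*l^2 - 5.0904*l + 7.9235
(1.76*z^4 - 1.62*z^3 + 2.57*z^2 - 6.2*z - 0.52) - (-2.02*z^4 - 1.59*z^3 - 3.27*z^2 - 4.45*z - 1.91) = 3.78*z^4 - 0.03*z^3 + 5.84*z^2 - 1.75*z + 1.39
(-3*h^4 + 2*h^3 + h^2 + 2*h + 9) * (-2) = 6*h^4 - 4*h^3 - 2*h^2 - 4*h - 18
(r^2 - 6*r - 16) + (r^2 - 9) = 2*r^2 - 6*r - 25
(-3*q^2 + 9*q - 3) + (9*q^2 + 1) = 6*q^2 + 9*q - 2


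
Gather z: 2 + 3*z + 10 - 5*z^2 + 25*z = -5*z^2 + 28*z + 12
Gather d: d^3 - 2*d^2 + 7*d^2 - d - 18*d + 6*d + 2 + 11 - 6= d^3 + 5*d^2 - 13*d + 7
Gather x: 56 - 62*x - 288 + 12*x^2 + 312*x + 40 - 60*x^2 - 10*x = -48*x^2 + 240*x - 192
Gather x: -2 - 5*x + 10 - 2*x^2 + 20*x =-2*x^2 + 15*x + 8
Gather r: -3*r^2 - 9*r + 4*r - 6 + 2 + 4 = -3*r^2 - 5*r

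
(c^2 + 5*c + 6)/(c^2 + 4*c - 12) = (c^2 + 5*c + 6)/(c^2 + 4*c - 12)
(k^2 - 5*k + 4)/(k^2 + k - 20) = (k - 1)/(k + 5)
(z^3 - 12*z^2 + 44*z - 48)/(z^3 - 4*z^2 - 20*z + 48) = (z - 4)/(z + 4)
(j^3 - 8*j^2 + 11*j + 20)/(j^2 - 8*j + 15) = (j^2 - 3*j - 4)/(j - 3)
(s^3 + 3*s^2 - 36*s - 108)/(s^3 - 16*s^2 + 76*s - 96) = (s^2 + 9*s + 18)/(s^2 - 10*s + 16)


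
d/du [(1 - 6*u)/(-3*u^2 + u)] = (-18*u^2 + 6*u - 1)/(u^2*(9*u^2 - 6*u + 1))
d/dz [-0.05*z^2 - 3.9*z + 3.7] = -0.1*z - 3.9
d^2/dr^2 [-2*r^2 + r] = -4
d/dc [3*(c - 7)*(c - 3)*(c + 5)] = 9*c^2 - 30*c - 87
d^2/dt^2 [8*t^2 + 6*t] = 16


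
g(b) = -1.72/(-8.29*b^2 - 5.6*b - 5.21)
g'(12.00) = -0.00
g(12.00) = 0.00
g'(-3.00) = 0.02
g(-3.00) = 0.03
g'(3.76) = -0.01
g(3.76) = 0.01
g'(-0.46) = 0.18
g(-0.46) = 0.39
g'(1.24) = -0.07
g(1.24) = 0.07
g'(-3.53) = 0.01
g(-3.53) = 0.02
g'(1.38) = -0.06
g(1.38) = 0.06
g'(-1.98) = 0.07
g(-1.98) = 0.06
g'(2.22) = -0.02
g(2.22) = 0.03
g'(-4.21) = 0.01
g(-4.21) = 0.01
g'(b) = -1.72*(16.58*b + 5.6)/(-8.29*b^2 - 5.6*b - 5.21)^2 = (-28.5176*b - 9.632)/(8.29*b^2 + 5.6*b + 5.21)^2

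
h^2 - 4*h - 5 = (h - 5)*(h + 1)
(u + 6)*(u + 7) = u^2 + 13*u + 42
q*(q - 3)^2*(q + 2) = q^4 - 4*q^3 - 3*q^2 + 18*q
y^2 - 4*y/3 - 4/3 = (y - 2)*(y + 2/3)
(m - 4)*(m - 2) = m^2 - 6*m + 8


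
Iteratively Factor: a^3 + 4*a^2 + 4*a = (a + 2)*(a^2 + 2*a) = (a + 2)^2*(a)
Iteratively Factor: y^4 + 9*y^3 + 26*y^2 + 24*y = (y)*(y^3 + 9*y^2 + 26*y + 24) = y*(y + 2)*(y^2 + 7*y + 12) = y*(y + 2)*(y + 4)*(y + 3)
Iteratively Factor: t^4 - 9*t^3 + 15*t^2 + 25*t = (t + 1)*(t^3 - 10*t^2 + 25*t) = t*(t + 1)*(t^2 - 10*t + 25) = t*(t - 5)*(t + 1)*(t - 5)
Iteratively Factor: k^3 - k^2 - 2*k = (k - 2)*(k^2 + k) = k*(k - 2)*(k + 1)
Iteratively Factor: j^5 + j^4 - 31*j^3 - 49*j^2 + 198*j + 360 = (j - 5)*(j^4 + 6*j^3 - j^2 - 54*j - 72) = (j - 5)*(j + 4)*(j^3 + 2*j^2 - 9*j - 18) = (j - 5)*(j + 2)*(j + 4)*(j^2 - 9) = (j - 5)*(j + 2)*(j + 3)*(j + 4)*(j - 3)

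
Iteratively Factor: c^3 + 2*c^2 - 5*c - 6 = (c - 2)*(c^2 + 4*c + 3) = (c - 2)*(c + 1)*(c + 3)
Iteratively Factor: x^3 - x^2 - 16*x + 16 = (x - 4)*(x^2 + 3*x - 4) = (x - 4)*(x - 1)*(x + 4)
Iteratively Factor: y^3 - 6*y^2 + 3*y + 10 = (y - 5)*(y^2 - y - 2) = (y - 5)*(y - 2)*(y + 1)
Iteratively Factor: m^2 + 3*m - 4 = (m - 1)*(m + 4)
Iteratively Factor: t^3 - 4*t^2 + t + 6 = (t - 2)*(t^2 - 2*t - 3) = (t - 2)*(t + 1)*(t - 3)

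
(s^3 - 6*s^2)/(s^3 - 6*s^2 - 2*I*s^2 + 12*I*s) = s/(s - 2*I)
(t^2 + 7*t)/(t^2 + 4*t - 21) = t/(t - 3)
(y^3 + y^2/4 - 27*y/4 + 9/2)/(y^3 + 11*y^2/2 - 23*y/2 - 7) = (4*y^2 + 9*y - 9)/(2*(2*y^2 + 15*y + 7))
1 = 1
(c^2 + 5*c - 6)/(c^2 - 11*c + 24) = (c^2 + 5*c - 6)/(c^2 - 11*c + 24)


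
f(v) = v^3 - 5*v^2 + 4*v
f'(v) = 3*v^2 - 10*v + 4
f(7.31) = 152.68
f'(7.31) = 91.21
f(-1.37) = -17.44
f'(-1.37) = 23.33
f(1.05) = -0.15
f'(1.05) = -3.19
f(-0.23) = -1.20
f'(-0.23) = 6.46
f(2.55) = -5.73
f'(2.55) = -1.99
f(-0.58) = -4.20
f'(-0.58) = 10.81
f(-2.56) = -59.79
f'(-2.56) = 49.26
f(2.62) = -5.86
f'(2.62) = -1.61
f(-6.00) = -420.00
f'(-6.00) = 172.00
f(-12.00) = -2496.00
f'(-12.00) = 556.00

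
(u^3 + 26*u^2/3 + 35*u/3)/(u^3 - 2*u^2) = (3*u^2 + 26*u + 35)/(3*u*(u - 2))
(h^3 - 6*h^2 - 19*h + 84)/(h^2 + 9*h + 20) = (h^2 - 10*h + 21)/(h + 5)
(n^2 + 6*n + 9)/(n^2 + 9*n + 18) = (n + 3)/(n + 6)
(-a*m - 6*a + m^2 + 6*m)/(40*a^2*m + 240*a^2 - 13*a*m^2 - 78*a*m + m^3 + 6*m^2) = (-a + m)/(40*a^2 - 13*a*m + m^2)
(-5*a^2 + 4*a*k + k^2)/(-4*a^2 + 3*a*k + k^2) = (5*a + k)/(4*a + k)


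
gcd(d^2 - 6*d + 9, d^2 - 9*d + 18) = d - 3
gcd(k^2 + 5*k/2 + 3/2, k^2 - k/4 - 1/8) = 1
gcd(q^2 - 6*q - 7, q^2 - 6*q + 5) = 1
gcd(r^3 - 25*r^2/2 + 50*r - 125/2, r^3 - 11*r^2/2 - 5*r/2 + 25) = r^2 - 15*r/2 + 25/2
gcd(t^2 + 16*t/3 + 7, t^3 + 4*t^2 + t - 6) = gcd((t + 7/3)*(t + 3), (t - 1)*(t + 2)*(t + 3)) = t + 3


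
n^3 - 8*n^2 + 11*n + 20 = (n - 5)*(n - 4)*(n + 1)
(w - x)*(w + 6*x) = w^2 + 5*w*x - 6*x^2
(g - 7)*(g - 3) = g^2 - 10*g + 21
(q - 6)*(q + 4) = q^2 - 2*q - 24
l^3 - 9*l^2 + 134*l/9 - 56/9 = (l - 7)*(l - 4/3)*(l - 2/3)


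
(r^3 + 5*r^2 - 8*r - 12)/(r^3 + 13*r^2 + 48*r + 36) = (r - 2)/(r + 6)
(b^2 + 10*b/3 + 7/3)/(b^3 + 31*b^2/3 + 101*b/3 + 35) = (b + 1)/(b^2 + 8*b + 15)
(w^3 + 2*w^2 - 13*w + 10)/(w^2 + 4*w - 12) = (w^2 + 4*w - 5)/(w + 6)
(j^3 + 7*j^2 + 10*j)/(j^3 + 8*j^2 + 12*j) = (j + 5)/(j + 6)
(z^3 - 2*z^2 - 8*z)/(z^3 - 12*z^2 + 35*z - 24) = z*(z^2 - 2*z - 8)/(z^3 - 12*z^2 + 35*z - 24)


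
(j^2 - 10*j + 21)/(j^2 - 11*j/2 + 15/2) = 2*(j - 7)/(2*j - 5)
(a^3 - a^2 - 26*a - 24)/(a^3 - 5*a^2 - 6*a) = (a + 4)/a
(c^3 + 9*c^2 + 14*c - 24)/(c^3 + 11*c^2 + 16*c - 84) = (c^2 + 3*c - 4)/(c^2 + 5*c - 14)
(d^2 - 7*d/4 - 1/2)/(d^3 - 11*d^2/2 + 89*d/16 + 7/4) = 4*(d - 2)/(4*d^2 - 23*d + 28)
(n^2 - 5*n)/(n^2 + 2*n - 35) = n/(n + 7)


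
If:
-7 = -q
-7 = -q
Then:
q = 7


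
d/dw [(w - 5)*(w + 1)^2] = 3*(w - 3)*(w + 1)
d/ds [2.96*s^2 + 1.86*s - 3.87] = 5.92*s + 1.86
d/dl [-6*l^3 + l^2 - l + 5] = -18*l^2 + 2*l - 1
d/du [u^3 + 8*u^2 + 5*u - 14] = 3*u^2 + 16*u + 5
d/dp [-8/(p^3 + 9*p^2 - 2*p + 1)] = 8*(3*p^2 + 18*p - 2)/(p^3 + 9*p^2 - 2*p + 1)^2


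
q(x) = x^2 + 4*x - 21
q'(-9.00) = -14.00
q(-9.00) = 24.00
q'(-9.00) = -14.00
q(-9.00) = 24.00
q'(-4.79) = -5.58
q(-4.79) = -17.22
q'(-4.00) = -4.00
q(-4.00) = -21.00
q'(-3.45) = -2.90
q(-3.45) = -22.90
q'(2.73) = 9.46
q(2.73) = -2.63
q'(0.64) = 5.28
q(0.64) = -18.03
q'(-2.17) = -0.34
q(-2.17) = -24.97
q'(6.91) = 17.82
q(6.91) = 54.39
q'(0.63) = 5.26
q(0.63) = -18.08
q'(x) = 2*x + 4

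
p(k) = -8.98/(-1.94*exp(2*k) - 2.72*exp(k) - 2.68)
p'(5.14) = -0.00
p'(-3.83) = -0.07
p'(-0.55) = -1.07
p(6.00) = 0.00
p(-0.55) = 1.83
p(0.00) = 1.22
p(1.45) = 0.18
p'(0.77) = -0.69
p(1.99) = 0.07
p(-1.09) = 2.35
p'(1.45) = -0.30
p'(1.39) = -0.33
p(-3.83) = 3.28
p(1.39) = 0.20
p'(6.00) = 0.00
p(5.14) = 0.00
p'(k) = -8.98*(3.88*exp(2*k) + 2.72*exp(k))/(-1.94*exp(2*k) - 2.72*exp(k) - 2.68)^2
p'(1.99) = -0.13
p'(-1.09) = -0.84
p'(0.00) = -1.10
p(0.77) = 0.51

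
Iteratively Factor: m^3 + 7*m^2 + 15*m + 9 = (m + 3)*(m^2 + 4*m + 3) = (m + 1)*(m + 3)*(m + 3)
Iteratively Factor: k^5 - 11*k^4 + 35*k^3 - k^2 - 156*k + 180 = (k - 3)*(k^4 - 8*k^3 + 11*k^2 + 32*k - 60) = (k - 3)*(k + 2)*(k^3 - 10*k^2 + 31*k - 30) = (k - 3)*(k - 2)*(k + 2)*(k^2 - 8*k + 15) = (k - 3)^2*(k - 2)*(k + 2)*(k - 5)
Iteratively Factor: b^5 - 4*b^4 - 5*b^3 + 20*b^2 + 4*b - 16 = (b - 2)*(b^4 - 2*b^3 - 9*b^2 + 2*b + 8) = (b - 2)*(b - 1)*(b^3 - b^2 - 10*b - 8) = (b - 2)*(b - 1)*(b + 1)*(b^2 - 2*b - 8) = (b - 2)*(b - 1)*(b + 1)*(b + 2)*(b - 4)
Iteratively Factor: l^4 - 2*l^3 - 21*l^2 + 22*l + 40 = (l - 5)*(l^3 + 3*l^2 - 6*l - 8) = (l - 5)*(l - 2)*(l^2 + 5*l + 4) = (l - 5)*(l - 2)*(l + 4)*(l + 1)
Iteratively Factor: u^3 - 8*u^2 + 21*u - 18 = (u - 3)*(u^2 - 5*u + 6) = (u - 3)^2*(u - 2)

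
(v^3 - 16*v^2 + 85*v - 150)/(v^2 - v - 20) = (v^2 - 11*v + 30)/(v + 4)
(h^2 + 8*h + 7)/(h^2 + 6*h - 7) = (h + 1)/(h - 1)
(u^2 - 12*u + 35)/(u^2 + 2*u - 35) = (u - 7)/(u + 7)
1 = 1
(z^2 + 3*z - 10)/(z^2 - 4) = (z + 5)/(z + 2)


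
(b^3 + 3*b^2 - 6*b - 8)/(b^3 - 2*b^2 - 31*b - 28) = (b - 2)/(b - 7)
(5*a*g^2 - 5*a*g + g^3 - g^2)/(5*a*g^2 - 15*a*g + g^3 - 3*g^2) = (g - 1)/(g - 3)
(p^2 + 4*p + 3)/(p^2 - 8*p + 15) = (p^2 + 4*p + 3)/(p^2 - 8*p + 15)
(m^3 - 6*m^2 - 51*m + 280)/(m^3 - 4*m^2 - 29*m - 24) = (m^2 + 2*m - 35)/(m^2 + 4*m + 3)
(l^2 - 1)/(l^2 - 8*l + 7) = (l + 1)/(l - 7)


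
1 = 1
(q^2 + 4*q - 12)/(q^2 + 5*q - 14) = (q + 6)/(q + 7)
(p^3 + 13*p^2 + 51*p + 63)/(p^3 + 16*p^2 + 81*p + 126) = (p + 3)/(p + 6)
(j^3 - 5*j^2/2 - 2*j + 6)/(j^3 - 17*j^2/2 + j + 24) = (j - 2)/(j - 8)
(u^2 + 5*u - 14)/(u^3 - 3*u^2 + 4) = (u + 7)/(u^2 - u - 2)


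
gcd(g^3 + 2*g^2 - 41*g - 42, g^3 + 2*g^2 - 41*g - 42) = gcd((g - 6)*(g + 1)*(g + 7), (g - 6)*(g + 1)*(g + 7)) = g^3 + 2*g^2 - 41*g - 42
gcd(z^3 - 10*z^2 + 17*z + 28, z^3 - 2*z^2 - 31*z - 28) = z^2 - 6*z - 7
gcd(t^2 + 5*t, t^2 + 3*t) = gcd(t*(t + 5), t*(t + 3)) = t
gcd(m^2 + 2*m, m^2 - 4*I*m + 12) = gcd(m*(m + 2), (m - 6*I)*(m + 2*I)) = 1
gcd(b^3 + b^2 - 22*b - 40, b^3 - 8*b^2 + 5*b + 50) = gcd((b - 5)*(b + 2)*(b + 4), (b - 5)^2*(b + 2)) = b^2 - 3*b - 10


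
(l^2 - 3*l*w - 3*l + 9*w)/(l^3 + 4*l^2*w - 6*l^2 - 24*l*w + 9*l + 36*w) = (l - 3*w)/(l^2 + 4*l*w - 3*l - 12*w)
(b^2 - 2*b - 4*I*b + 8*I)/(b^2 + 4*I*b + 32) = (b - 2)/(b + 8*I)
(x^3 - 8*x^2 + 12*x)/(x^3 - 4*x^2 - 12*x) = (x - 2)/(x + 2)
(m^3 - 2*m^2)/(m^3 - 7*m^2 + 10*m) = m/(m - 5)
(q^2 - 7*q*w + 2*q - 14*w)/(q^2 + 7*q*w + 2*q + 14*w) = (q - 7*w)/(q + 7*w)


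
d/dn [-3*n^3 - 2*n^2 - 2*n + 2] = -9*n^2 - 4*n - 2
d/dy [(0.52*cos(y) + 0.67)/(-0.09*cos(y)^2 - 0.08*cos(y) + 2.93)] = (0.0468*sin(y)^2 - 0.1206*cos(y) - 1.624)*sin(y)/(0.09*cos(y)^2 + 0.08*cos(y) - 2.93)^2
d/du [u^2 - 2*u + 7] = 2*u - 2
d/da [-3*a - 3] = -3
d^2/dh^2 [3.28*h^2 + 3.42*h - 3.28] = 6.56000000000000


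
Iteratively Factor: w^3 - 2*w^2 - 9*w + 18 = (w - 3)*(w^2 + w - 6) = (w - 3)*(w + 3)*(w - 2)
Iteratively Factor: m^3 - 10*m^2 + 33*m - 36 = (m - 3)*(m^2 - 7*m + 12) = (m - 4)*(m - 3)*(m - 3)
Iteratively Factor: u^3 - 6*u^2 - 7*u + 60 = (u - 4)*(u^2 - 2*u - 15) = (u - 5)*(u - 4)*(u + 3)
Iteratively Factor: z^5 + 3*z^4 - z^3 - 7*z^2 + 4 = (z - 1)*(z^4 + 4*z^3 + 3*z^2 - 4*z - 4) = (z - 1)*(z + 2)*(z^3 + 2*z^2 - z - 2) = (z - 1)*(z + 1)*(z + 2)*(z^2 + z - 2) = (z - 1)*(z + 1)*(z + 2)^2*(z - 1)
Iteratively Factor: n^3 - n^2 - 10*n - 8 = (n + 2)*(n^2 - 3*n - 4) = (n + 1)*(n + 2)*(n - 4)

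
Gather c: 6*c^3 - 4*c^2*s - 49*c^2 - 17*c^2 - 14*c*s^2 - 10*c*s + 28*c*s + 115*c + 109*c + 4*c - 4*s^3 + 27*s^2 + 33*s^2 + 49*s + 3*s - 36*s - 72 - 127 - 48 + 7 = 6*c^3 + c^2*(-4*s - 66) + c*(-14*s^2 + 18*s + 228) - 4*s^3 + 60*s^2 + 16*s - 240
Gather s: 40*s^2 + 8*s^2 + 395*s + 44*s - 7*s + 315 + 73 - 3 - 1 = 48*s^2 + 432*s + 384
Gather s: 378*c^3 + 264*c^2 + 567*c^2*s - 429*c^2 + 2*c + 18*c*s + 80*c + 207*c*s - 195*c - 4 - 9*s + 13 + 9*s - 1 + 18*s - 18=378*c^3 - 165*c^2 - 113*c + s*(567*c^2 + 225*c + 18) - 10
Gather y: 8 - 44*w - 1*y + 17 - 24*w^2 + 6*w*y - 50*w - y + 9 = -24*w^2 - 94*w + y*(6*w - 2) + 34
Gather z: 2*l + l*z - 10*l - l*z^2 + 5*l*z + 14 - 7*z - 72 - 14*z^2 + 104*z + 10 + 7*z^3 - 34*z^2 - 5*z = -8*l + 7*z^3 + z^2*(-l - 48) + z*(6*l + 92) - 48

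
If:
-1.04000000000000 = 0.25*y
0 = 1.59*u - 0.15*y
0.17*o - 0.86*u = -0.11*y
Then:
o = 0.71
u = -0.39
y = -4.16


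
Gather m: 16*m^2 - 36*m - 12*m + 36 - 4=16*m^2 - 48*m + 32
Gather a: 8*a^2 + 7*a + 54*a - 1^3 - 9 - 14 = 8*a^2 + 61*a - 24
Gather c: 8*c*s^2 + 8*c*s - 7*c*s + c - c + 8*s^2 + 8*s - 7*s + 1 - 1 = c*(8*s^2 + s) + 8*s^2 + s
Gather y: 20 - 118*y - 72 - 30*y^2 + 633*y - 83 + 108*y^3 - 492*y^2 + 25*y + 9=108*y^3 - 522*y^2 + 540*y - 126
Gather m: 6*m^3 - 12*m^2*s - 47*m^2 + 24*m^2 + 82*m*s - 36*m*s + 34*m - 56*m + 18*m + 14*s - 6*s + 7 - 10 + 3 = 6*m^3 + m^2*(-12*s - 23) + m*(46*s - 4) + 8*s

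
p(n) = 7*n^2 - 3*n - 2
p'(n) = 14*n - 3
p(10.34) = 715.39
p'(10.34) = 141.76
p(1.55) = 10.17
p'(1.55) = 18.70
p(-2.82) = 62.13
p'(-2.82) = -42.48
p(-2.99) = 69.55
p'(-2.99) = -44.86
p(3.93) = 94.32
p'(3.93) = 52.02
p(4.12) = 104.46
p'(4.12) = 54.68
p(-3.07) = 73.18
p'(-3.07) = -45.98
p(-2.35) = 43.71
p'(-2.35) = -35.90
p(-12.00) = 1042.00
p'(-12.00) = -171.00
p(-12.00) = 1042.00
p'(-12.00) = -171.00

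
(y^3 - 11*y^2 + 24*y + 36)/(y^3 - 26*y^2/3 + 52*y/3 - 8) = 3*(y^2 - 5*y - 6)/(3*y^2 - 8*y + 4)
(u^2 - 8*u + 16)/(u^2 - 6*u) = (u^2 - 8*u + 16)/(u*(u - 6))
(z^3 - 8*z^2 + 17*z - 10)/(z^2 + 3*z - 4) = (z^2 - 7*z + 10)/(z + 4)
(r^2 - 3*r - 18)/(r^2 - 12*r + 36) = (r + 3)/(r - 6)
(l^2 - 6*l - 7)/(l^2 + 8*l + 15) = (l^2 - 6*l - 7)/(l^2 + 8*l + 15)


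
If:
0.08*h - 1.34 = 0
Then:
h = 16.75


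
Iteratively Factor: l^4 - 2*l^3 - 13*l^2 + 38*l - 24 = (l - 1)*(l^3 - l^2 - 14*l + 24) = (l - 2)*(l - 1)*(l^2 + l - 12) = (l - 2)*(l - 1)*(l + 4)*(l - 3)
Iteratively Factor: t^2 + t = (t)*(t + 1)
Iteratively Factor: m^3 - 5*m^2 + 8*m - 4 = (m - 2)*(m^2 - 3*m + 2) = (m - 2)*(m - 1)*(m - 2)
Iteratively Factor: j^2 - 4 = (j - 2)*(j + 2)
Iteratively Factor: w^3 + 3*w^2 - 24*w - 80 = (w + 4)*(w^2 - w - 20) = (w + 4)^2*(w - 5)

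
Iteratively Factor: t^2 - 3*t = (t)*(t - 3)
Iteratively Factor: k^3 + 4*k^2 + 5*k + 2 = (k + 1)*(k^2 + 3*k + 2) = (k + 1)*(k + 2)*(k + 1)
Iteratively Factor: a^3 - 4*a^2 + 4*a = (a - 2)*(a^2 - 2*a) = a*(a - 2)*(a - 2)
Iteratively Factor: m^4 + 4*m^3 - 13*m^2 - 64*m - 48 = (m - 4)*(m^3 + 8*m^2 + 19*m + 12) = (m - 4)*(m + 1)*(m^2 + 7*m + 12) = (m - 4)*(m + 1)*(m + 3)*(m + 4)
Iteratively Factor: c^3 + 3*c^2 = (c + 3)*(c^2) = c*(c + 3)*(c)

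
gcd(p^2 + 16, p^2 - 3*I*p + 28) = p + 4*I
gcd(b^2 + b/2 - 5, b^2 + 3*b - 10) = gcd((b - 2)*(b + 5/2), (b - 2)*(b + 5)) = b - 2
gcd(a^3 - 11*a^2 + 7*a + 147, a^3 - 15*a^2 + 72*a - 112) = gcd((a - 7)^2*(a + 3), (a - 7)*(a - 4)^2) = a - 7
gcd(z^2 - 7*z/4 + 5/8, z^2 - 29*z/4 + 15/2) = z - 5/4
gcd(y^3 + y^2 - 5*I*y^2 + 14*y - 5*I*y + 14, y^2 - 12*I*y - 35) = y - 7*I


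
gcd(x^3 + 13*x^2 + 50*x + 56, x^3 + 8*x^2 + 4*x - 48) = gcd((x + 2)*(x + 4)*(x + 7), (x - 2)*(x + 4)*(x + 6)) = x + 4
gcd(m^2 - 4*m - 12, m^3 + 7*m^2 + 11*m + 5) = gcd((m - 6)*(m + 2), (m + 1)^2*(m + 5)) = 1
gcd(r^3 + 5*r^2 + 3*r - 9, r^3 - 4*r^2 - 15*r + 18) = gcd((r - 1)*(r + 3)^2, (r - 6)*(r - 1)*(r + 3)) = r^2 + 2*r - 3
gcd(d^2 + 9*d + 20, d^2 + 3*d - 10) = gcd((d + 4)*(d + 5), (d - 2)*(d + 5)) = d + 5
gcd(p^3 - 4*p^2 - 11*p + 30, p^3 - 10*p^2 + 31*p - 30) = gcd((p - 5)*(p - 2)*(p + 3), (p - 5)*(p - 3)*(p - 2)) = p^2 - 7*p + 10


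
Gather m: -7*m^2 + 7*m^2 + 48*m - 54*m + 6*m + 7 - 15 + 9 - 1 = 0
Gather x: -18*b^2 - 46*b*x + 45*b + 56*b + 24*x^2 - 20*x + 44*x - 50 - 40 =-18*b^2 + 101*b + 24*x^2 + x*(24 - 46*b) - 90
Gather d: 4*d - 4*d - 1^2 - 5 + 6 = 0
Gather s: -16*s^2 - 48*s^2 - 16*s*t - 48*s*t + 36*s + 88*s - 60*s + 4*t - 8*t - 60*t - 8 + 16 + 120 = -64*s^2 + s*(64 - 64*t) - 64*t + 128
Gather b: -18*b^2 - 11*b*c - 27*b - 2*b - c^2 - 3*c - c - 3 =-18*b^2 + b*(-11*c - 29) - c^2 - 4*c - 3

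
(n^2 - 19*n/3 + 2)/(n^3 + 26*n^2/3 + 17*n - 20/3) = (n - 6)/(n^2 + 9*n + 20)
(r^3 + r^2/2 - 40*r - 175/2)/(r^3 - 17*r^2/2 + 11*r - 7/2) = (2*r^2 + 15*r + 25)/(2*r^2 - 3*r + 1)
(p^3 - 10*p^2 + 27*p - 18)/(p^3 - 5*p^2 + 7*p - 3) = (p - 6)/(p - 1)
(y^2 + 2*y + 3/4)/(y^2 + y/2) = (y + 3/2)/y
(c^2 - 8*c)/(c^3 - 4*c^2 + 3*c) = (c - 8)/(c^2 - 4*c + 3)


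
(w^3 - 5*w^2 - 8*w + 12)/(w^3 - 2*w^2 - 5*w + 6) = (w - 6)/(w - 3)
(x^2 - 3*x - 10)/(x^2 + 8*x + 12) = (x - 5)/(x + 6)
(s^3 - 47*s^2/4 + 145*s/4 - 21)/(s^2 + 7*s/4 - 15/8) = 2*(s^2 - 11*s + 28)/(2*s + 5)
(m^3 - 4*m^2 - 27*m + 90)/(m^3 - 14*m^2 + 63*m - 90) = (m + 5)/(m - 5)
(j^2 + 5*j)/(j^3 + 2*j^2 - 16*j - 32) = j*(j + 5)/(j^3 + 2*j^2 - 16*j - 32)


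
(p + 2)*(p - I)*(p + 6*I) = p^3 + 2*p^2 + 5*I*p^2 + 6*p + 10*I*p + 12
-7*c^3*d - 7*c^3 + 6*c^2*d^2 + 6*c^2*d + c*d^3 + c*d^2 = (-c + d)*(7*c + d)*(c*d + c)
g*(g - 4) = g^2 - 4*g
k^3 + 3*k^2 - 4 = (k - 1)*(k + 2)^2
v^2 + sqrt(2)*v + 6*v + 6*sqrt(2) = (v + 6)*(v + sqrt(2))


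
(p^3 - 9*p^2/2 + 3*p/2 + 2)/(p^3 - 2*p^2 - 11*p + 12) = (p + 1/2)/(p + 3)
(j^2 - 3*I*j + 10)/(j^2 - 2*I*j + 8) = (j - 5*I)/(j - 4*I)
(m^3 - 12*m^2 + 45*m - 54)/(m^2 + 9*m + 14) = (m^3 - 12*m^2 + 45*m - 54)/(m^2 + 9*m + 14)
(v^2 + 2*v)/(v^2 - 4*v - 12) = v/(v - 6)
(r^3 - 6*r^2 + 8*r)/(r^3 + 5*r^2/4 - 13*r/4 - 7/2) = 4*r*(r^2 - 6*r + 8)/(4*r^3 + 5*r^2 - 13*r - 14)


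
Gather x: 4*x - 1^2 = 4*x - 1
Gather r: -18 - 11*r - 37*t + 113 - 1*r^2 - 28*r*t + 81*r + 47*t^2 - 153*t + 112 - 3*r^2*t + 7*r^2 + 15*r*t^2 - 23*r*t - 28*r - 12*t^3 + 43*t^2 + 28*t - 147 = r^2*(6 - 3*t) + r*(15*t^2 - 51*t + 42) - 12*t^3 + 90*t^2 - 162*t + 60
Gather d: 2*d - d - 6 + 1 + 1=d - 4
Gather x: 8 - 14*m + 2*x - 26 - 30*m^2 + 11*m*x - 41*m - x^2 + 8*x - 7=-30*m^2 - 55*m - x^2 + x*(11*m + 10) - 25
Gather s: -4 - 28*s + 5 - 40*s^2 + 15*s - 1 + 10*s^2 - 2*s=-30*s^2 - 15*s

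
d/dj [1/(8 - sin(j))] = cos(j)/(sin(j) - 8)^2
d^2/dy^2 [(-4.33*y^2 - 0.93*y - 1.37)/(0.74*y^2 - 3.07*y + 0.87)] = (3.5527136788005e-15*y^4 - 20.692324*y^3 + 12.224652*y^2 + 22.2666*y - 35.582842)/(0.405224*y^6 - 5.043396*y^5 + 22.352514*y^4 - 40.793239*y^3 + 26.279307*y^2 - 6.971049*y + 0.658503)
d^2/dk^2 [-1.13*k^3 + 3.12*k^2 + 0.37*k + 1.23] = 6.24 - 6.78*k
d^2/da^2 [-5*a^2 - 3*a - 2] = -10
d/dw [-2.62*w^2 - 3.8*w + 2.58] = -5.24*w - 3.8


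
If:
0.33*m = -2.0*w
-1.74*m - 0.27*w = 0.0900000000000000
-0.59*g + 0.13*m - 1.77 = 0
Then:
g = -3.01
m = -0.05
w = 0.01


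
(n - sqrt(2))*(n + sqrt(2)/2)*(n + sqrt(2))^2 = n^4 + 3*sqrt(2)*n^3/2 - n^2 - 3*sqrt(2)*n - 2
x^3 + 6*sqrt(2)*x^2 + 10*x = x*(x + sqrt(2))*(x + 5*sqrt(2))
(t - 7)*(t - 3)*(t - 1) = t^3 - 11*t^2 + 31*t - 21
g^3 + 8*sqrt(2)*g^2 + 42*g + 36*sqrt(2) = (g + 2*sqrt(2))*(g + 3*sqrt(2))^2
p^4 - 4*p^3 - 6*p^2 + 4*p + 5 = (p - 5)*(p - 1)*(p + 1)^2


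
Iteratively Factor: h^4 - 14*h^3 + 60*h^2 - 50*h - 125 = (h - 5)*(h^3 - 9*h^2 + 15*h + 25) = (h - 5)^2*(h^2 - 4*h - 5) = (h - 5)^2*(h + 1)*(h - 5)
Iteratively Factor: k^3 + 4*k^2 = (k)*(k^2 + 4*k) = k*(k + 4)*(k)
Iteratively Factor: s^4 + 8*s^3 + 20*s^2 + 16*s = (s + 2)*(s^3 + 6*s^2 + 8*s) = s*(s + 2)*(s^2 + 6*s + 8) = s*(s + 2)*(s + 4)*(s + 2)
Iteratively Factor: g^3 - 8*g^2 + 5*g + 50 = (g - 5)*(g^2 - 3*g - 10) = (g - 5)^2*(g + 2)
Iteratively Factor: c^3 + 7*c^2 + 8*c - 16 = (c + 4)*(c^2 + 3*c - 4) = (c + 4)^2*(c - 1)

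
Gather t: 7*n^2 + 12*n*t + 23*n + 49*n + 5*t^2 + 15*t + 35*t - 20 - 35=7*n^2 + 72*n + 5*t^2 + t*(12*n + 50) - 55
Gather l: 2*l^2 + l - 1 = 2*l^2 + l - 1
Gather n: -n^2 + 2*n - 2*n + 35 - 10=25 - n^2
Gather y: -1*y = -y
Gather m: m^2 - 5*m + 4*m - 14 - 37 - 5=m^2 - m - 56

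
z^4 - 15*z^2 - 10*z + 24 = (z - 4)*(z - 1)*(z + 2)*(z + 3)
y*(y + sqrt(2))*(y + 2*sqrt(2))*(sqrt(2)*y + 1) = sqrt(2)*y^4 + 7*y^3 + 7*sqrt(2)*y^2 + 4*y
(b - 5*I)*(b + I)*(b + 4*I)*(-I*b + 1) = -I*b^4 + b^3 - 21*I*b^2 + 41*b + 20*I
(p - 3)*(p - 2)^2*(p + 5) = p^4 - 2*p^3 - 19*p^2 + 68*p - 60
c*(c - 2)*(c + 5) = c^3 + 3*c^2 - 10*c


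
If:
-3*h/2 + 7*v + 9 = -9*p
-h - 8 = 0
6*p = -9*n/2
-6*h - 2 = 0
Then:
No Solution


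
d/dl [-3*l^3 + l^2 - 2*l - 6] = -9*l^2 + 2*l - 2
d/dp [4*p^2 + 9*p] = 8*p + 9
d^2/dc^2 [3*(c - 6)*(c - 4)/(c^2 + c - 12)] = 6*(-11*c^3 + 108*c^2 - 288*c + 336)/(c^6 + 3*c^5 - 33*c^4 - 71*c^3 + 396*c^2 + 432*c - 1728)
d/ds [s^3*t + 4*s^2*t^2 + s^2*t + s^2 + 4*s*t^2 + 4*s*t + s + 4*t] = 3*s^2*t + 8*s*t^2 + 2*s*t + 2*s + 4*t^2 + 4*t + 1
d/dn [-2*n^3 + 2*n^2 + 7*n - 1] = -6*n^2 + 4*n + 7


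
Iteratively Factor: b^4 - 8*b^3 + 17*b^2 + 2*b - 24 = (b - 2)*(b^3 - 6*b^2 + 5*b + 12) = (b - 2)*(b + 1)*(b^2 - 7*b + 12) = (b - 4)*(b - 2)*(b + 1)*(b - 3)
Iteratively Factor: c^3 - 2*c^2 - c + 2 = (c + 1)*(c^2 - 3*c + 2) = (c - 1)*(c + 1)*(c - 2)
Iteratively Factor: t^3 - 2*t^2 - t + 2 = (t - 2)*(t^2 - 1) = (t - 2)*(t - 1)*(t + 1)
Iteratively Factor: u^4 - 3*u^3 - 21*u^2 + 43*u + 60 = (u - 3)*(u^3 - 21*u - 20) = (u - 3)*(u + 4)*(u^2 - 4*u - 5) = (u - 3)*(u + 1)*(u + 4)*(u - 5)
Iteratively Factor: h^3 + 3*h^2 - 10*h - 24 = (h - 3)*(h^2 + 6*h + 8) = (h - 3)*(h + 4)*(h + 2)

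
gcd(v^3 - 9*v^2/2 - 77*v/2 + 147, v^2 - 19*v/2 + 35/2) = v - 7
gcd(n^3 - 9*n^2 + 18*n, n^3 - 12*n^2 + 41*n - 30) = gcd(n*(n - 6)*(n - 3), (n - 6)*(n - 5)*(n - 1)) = n - 6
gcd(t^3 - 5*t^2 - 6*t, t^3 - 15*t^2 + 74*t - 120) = t - 6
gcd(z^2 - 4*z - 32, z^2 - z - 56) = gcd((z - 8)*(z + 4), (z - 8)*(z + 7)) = z - 8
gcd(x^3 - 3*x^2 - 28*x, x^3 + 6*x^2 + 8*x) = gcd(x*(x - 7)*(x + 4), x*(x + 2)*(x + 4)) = x^2 + 4*x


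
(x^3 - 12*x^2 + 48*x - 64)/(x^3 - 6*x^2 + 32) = (x - 4)/(x + 2)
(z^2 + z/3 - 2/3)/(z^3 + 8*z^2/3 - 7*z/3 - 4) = (3*z - 2)/(3*z^2 + 5*z - 12)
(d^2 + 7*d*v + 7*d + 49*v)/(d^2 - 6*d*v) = (d^2 + 7*d*v + 7*d + 49*v)/(d*(d - 6*v))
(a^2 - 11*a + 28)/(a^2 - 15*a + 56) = (a - 4)/(a - 8)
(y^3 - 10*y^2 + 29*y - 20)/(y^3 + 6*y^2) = (y^3 - 10*y^2 + 29*y - 20)/(y^2*(y + 6))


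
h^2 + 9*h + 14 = (h + 2)*(h + 7)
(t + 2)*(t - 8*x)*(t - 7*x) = t^3 - 15*t^2*x + 2*t^2 + 56*t*x^2 - 30*t*x + 112*x^2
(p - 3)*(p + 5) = p^2 + 2*p - 15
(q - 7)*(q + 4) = q^2 - 3*q - 28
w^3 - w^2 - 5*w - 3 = (w - 3)*(w + 1)^2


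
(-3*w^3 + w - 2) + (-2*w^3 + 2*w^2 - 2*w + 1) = -5*w^3 + 2*w^2 - w - 1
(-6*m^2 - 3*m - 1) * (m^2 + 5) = -6*m^4 - 3*m^3 - 31*m^2 - 15*m - 5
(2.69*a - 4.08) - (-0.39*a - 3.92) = 3.08*a - 0.16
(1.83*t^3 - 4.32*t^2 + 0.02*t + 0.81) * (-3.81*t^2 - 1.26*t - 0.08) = -6.9723*t^5 + 14.1534*t^4 + 5.2206*t^3 - 2.7657*t^2 - 1.0222*t - 0.0648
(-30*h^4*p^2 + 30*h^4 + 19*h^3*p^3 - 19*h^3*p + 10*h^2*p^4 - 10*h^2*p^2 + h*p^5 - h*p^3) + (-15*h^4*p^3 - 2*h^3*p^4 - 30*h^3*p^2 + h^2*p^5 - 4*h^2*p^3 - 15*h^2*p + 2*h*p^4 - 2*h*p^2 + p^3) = -15*h^4*p^3 - 30*h^4*p^2 + 30*h^4 - 2*h^3*p^4 + 19*h^3*p^3 - 30*h^3*p^2 - 19*h^3*p + h^2*p^5 + 10*h^2*p^4 - 4*h^2*p^3 - 10*h^2*p^2 - 15*h^2*p + h*p^5 + 2*h*p^4 - h*p^3 - 2*h*p^2 + p^3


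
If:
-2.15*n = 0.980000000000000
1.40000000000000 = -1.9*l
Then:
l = -0.74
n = -0.46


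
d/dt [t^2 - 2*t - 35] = 2*t - 2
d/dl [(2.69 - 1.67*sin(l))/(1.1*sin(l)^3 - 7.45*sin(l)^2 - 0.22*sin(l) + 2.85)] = (3.674*sin(l)^3 - 21.3185*sin(l)^2 + 40.081*sin(l) - 4.1677)*cos(l)/(1.21*sin(l)^6 - 16.39*sin(l)^5 + 55.0185*sin(l)^4 + 9.548*sin(l)^3 - 42.4166*sin(l)^2 - 1.254*sin(l) + 8.1225)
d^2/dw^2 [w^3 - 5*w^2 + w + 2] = 6*w - 10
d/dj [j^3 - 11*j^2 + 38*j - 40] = 3*j^2 - 22*j + 38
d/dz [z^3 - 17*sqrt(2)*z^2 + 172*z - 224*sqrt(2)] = 3*z^2 - 34*sqrt(2)*z + 172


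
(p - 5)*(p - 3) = p^2 - 8*p + 15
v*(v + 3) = v^2 + 3*v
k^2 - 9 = (k - 3)*(k + 3)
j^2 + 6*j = j*(j + 6)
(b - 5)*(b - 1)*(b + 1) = b^3 - 5*b^2 - b + 5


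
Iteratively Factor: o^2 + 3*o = (o)*(o + 3)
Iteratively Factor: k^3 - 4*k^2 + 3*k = (k - 3)*(k^2 - k) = (k - 3)*(k - 1)*(k)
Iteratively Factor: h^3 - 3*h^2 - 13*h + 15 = (h + 3)*(h^2 - 6*h + 5) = (h - 5)*(h + 3)*(h - 1)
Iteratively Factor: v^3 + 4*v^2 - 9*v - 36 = (v + 4)*(v^2 - 9) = (v + 3)*(v + 4)*(v - 3)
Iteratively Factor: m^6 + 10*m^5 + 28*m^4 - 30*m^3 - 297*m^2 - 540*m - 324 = (m + 2)*(m^5 + 8*m^4 + 12*m^3 - 54*m^2 - 189*m - 162) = (m - 3)*(m + 2)*(m^4 + 11*m^3 + 45*m^2 + 81*m + 54) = (m - 3)*(m + 2)*(m + 3)*(m^3 + 8*m^2 + 21*m + 18) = (m - 3)*(m + 2)*(m + 3)^2*(m^2 + 5*m + 6) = (m - 3)*(m + 2)^2*(m + 3)^2*(m + 3)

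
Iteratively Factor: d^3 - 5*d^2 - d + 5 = (d - 5)*(d^2 - 1) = (d - 5)*(d + 1)*(d - 1)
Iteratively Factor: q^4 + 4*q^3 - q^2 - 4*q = (q)*(q^3 + 4*q^2 - q - 4) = q*(q - 1)*(q^2 + 5*q + 4) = q*(q - 1)*(q + 4)*(q + 1)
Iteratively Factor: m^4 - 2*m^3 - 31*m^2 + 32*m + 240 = (m + 3)*(m^3 - 5*m^2 - 16*m + 80) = (m + 3)*(m + 4)*(m^2 - 9*m + 20) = (m - 5)*(m + 3)*(m + 4)*(m - 4)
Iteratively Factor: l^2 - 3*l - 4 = (l + 1)*(l - 4)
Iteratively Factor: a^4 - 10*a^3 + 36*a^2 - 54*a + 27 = (a - 1)*(a^3 - 9*a^2 + 27*a - 27) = (a - 3)*(a - 1)*(a^2 - 6*a + 9) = (a - 3)^2*(a - 1)*(a - 3)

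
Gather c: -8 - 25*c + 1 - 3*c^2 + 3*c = -3*c^2 - 22*c - 7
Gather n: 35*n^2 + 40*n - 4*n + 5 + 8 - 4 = 35*n^2 + 36*n + 9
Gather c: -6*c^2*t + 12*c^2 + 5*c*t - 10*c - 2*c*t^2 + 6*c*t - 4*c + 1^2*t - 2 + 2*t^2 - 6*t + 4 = c^2*(12 - 6*t) + c*(-2*t^2 + 11*t - 14) + 2*t^2 - 5*t + 2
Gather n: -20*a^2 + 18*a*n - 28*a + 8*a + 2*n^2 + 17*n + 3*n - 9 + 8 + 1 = -20*a^2 - 20*a + 2*n^2 + n*(18*a + 20)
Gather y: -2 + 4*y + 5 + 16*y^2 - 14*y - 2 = 16*y^2 - 10*y + 1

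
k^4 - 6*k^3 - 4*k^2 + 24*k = k*(k - 6)*(k - 2)*(k + 2)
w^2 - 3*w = w*(w - 3)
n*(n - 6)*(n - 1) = n^3 - 7*n^2 + 6*n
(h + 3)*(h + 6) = h^2 + 9*h + 18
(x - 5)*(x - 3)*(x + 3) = x^3 - 5*x^2 - 9*x + 45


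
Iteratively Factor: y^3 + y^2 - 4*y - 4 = (y + 2)*(y^2 - y - 2) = (y + 1)*(y + 2)*(y - 2)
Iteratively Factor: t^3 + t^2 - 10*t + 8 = (t - 1)*(t^2 + 2*t - 8) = (t - 2)*(t - 1)*(t + 4)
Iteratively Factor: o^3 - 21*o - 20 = (o + 1)*(o^2 - o - 20) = (o + 1)*(o + 4)*(o - 5)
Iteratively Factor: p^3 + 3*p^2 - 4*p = (p + 4)*(p^2 - p) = p*(p + 4)*(p - 1)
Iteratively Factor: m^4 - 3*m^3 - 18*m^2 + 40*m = (m - 5)*(m^3 + 2*m^2 - 8*m) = (m - 5)*(m + 4)*(m^2 - 2*m) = m*(m - 5)*(m + 4)*(m - 2)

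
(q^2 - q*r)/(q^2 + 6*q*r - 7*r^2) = q/(q + 7*r)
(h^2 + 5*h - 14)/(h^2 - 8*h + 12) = (h + 7)/(h - 6)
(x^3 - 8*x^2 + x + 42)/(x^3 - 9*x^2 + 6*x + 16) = (x^3 - 8*x^2 + x + 42)/(x^3 - 9*x^2 + 6*x + 16)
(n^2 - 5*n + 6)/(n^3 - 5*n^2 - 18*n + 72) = (n - 2)/(n^2 - 2*n - 24)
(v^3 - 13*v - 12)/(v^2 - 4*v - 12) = (-v^3 + 13*v + 12)/(-v^2 + 4*v + 12)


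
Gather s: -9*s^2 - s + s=-9*s^2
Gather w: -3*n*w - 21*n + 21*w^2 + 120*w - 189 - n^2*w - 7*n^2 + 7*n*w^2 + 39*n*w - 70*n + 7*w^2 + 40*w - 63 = -7*n^2 - 91*n + w^2*(7*n + 28) + w*(-n^2 + 36*n + 160) - 252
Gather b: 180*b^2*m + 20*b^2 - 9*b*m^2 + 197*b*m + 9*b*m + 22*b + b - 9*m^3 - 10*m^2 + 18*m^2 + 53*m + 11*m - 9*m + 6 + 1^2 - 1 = b^2*(180*m + 20) + b*(-9*m^2 + 206*m + 23) - 9*m^3 + 8*m^2 + 55*m + 6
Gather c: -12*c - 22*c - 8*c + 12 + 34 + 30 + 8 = 84 - 42*c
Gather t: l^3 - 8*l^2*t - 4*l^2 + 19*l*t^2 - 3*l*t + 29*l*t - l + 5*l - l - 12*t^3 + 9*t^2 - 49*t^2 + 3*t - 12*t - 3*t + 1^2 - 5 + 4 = l^3 - 4*l^2 + 3*l - 12*t^3 + t^2*(19*l - 40) + t*(-8*l^2 + 26*l - 12)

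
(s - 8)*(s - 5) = s^2 - 13*s + 40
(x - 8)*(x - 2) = x^2 - 10*x + 16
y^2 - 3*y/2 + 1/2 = (y - 1)*(y - 1/2)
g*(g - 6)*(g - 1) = g^3 - 7*g^2 + 6*g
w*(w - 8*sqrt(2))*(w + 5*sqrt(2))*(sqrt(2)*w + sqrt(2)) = sqrt(2)*w^4 - 6*w^3 + sqrt(2)*w^3 - 80*sqrt(2)*w^2 - 6*w^2 - 80*sqrt(2)*w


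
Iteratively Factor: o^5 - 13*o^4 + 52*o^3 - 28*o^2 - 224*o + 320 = (o - 4)*(o^4 - 9*o^3 + 16*o^2 + 36*o - 80) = (o - 4)*(o - 2)*(o^3 - 7*o^2 + 2*o + 40) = (o - 4)*(o - 2)*(o + 2)*(o^2 - 9*o + 20) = (o - 5)*(o - 4)*(o - 2)*(o + 2)*(o - 4)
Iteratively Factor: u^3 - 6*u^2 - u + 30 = (u - 5)*(u^2 - u - 6) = (u - 5)*(u + 2)*(u - 3)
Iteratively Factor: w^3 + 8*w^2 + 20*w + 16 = (w + 2)*(w^2 + 6*w + 8) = (w + 2)*(w + 4)*(w + 2)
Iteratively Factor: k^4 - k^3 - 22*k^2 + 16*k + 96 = (k + 2)*(k^3 - 3*k^2 - 16*k + 48) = (k + 2)*(k + 4)*(k^2 - 7*k + 12) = (k - 4)*(k + 2)*(k + 4)*(k - 3)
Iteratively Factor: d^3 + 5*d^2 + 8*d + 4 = (d + 2)*(d^2 + 3*d + 2) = (d + 1)*(d + 2)*(d + 2)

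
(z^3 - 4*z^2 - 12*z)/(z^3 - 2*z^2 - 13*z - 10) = z*(z - 6)/(z^2 - 4*z - 5)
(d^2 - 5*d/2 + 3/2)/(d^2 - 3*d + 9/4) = 2*(d - 1)/(2*d - 3)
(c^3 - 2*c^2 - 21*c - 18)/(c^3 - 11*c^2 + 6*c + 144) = (c + 1)/(c - 8)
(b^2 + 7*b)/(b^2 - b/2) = 2*(b + 7)/(2*b - 1)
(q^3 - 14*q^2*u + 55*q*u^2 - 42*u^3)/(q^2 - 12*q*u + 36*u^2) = (q^2 - 8*q*u + 7*u^2)/(q - 6*u)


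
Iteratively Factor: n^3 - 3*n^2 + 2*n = (n - 2)*(n^2 - n) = (n - 2)*(n - 1)*(n)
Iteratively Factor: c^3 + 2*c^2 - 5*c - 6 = (c + 1)*(c^2 + c - 6) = (c - 2)*(c + 1)*(c + 3)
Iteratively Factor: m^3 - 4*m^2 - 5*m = (m + 1)*(m^2 - 5*m) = m*(m + 1)*(m - 5)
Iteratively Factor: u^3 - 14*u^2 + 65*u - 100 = (u - 4)*(u^2 - 10*u + 25) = (u - 5)*(u - 4)*(u - 5)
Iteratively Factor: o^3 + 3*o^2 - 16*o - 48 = (o - 4)*(o^2 + 7*o + 12) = (o - 4)*(o + 3)*(o + 4)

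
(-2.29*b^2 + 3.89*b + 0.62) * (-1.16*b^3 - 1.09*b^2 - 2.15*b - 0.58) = 2.6564*b^5 - 2.0163*b^4 - 0.0358000000000009*b^3 - 7.7111*b^2 - 3.5892*b - 0.3596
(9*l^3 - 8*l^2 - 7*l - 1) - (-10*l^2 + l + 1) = 9*l^3 + 2*l^2 - 8*l - 2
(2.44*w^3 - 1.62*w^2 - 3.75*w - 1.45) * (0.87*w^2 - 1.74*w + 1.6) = 2.1228*w^5 - 5.655*w^4 + 3.4603*w^3 + 2.6715*w^2 - 3.477*w - 2.32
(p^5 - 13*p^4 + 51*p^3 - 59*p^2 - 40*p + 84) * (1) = p^5 - 13*p^4 + 51*p^3 - 59*p^2 - 40*p + 84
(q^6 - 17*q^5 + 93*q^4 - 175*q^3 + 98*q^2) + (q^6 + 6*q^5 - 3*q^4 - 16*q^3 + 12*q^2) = 2*q^6 - 11*q^5 + 90*q^4 - 191*q^3 + 110*q^2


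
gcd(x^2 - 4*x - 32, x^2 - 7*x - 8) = x - 8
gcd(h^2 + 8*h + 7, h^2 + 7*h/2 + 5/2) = h + 1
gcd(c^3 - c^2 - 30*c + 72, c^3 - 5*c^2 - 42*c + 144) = c^2 + 3*c - 18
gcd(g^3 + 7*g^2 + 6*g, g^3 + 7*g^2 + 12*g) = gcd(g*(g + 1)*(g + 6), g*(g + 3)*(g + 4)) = g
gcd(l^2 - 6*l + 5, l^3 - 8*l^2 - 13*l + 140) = l - 5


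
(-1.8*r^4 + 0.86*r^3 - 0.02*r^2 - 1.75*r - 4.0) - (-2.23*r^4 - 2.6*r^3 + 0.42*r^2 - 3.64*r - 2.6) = 0.43*r^4 + 3.46*r^3 - 0.44*r^2 + 1.89*r - 1.4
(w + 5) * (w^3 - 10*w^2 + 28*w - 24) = w^4 - 5*w^3 - 22*w^2 + 116*w - 120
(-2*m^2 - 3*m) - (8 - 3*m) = -2*m^2 - 8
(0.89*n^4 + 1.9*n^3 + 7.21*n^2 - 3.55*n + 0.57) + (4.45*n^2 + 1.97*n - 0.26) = 0.89*n^4 + 1.9*n^3 + 11.66*n^2 - 1.58*n + 0.31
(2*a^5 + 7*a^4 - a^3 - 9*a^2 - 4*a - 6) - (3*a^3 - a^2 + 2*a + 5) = 2*a^5 + 7*a^4 - 4*a^3 - 8*a^2 - 6*a - 11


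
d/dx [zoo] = 0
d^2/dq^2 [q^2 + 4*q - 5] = 2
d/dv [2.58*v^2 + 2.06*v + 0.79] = 5.16*v + 2.06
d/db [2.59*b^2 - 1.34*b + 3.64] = 5.18*b - 1.34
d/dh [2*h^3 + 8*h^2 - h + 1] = 6*h^2 + 16*h - 1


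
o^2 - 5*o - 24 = (o - 8)*(o + 3)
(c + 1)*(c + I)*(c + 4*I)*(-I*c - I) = -I*c^4 + 5*c^3 - 2*I*c^3 + 10*c^2 + 3*I*c^2 + 5*c + 8*I*c + 4*I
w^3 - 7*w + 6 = (w - 2)*(w - 1)*(w + 3)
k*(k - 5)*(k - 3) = k^3 - 8*k^2 + 15*k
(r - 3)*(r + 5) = r^2 + 2*r - 15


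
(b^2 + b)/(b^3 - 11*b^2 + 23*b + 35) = b/(b^2 - 12*b + 35)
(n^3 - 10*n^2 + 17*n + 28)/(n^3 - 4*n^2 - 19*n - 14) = (n - 4)/(n + 2)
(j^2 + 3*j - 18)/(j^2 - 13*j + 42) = (j^2 + 3*j - 18)/(j^2 - 13*j + 42)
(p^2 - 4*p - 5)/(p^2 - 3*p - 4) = (p - 5)/(p - 4)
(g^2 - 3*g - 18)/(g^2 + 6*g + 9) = (g - 6)/(g + 3)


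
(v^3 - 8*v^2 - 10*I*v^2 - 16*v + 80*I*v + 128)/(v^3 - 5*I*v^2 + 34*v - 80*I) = (v - 8)/(v + 5*I)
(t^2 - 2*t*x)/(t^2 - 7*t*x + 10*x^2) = t/(t - 5*x)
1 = 1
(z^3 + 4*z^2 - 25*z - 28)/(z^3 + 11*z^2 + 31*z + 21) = (z - 4)/(z + 3)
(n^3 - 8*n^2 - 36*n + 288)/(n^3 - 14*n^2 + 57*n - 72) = (n^2 - 36)/(n^2 - 6*n + 9)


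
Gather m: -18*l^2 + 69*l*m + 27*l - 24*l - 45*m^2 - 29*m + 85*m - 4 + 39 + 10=-18*l^2 + 3*l - 45*m^2 + m*(69*l + 56) + 45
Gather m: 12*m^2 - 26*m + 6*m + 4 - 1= 12*m^2 - 20*m + 3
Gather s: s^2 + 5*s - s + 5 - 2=s^2 + 4*s + 3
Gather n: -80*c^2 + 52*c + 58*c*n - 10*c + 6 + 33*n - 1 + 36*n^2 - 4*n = -80*c^2 + 42*c + 36*n^2 + n*(58*c + 29) + 5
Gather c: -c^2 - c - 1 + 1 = -c^2 - c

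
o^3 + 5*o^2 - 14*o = o*(o - 2)*(o + 7)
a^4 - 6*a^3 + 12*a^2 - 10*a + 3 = (a - 3)*(a - 1)^3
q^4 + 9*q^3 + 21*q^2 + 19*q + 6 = (q + 1)^3*(q + 6)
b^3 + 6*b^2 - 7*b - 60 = (b - 3)*(b + 4)*(b + 5)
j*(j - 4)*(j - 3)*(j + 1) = j^4 - 6*j^3 + 5*j^2 + 12*j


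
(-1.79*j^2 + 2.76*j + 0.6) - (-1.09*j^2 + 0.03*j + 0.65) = -0.7*j^2 + 2.73*j - 0.05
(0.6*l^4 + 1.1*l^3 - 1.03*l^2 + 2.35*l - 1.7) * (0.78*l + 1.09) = 0.468*l^5 + 1.512*l^4 + 0.3956*l^3 + 0.7103*l^2 + 1.2355*l - 1.853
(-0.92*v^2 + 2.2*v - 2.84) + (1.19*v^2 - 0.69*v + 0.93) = 0.27*v^2 + 1.51*v - 1.91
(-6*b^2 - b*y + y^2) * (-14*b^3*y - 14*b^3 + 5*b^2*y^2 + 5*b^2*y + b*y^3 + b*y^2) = 84*b^5*y + 84*b^5 - 16*b^4*y^2 - 16*b^4*y - 25*b^3*y^3 - 25*b^3*y^2 + 4*b^2*y^4 + 4*b^2*y^3 + b*y^5 + b*y^4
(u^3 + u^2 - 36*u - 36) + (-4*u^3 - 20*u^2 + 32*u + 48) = -3*u^3 - 19*u^2 - 4*u + 12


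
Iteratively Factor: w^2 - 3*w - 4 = (w - 4)*(w + 1)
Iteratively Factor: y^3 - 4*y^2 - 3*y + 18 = (y + 2)*(y^2 - 6*y + 9) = (y - 3)*(y + 2)*(y - 3)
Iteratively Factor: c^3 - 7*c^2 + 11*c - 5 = (c - 1)*(c^2 - 6*c + 5) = (c - 5)*(c - 1)*(c - 1)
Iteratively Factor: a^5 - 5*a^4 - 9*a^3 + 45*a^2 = (a - 5)*(a^4 - 9*a^2) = (a - 5)*(a - 3)*(a^3 + 3*a^2) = (a - 5)*(a - 3)*(a + 3)*(a^2) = a*(a - 5)*(a - 3)*(a + 3)*(a)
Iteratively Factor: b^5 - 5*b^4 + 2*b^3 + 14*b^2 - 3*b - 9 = (b - 1)*(b^4 - 4*b^3 - 2*b^2 + 12*b + 9) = (b - 1)*(b + 1)*(b^3 - 5*b^2 + 3*b + 9) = (b - 3)*(b - 1)*(b + 1)*(b^2 - 2*b - 3) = (b - 3)*(b - 1)*(b + 1)^2*(b - 3)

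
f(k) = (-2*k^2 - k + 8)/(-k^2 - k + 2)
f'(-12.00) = 0.00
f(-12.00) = 2.06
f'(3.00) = 0.39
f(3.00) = 1.30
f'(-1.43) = -1.77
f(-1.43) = 3.86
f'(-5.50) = -0.01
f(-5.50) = 2.07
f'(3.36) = 0.28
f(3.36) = 1.42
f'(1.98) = 1.69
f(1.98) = 0.47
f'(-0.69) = 0.20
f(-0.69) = 3.50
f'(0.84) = 65.02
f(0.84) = 12.65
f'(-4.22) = -0.07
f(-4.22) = 2.02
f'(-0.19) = 0.97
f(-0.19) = 3.77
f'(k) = (-4*k - 1)/(-k^2 - k + 2) + (2*k + 1)*(-2*k^2 - k + 8)/(-k^2 - k + 2)^2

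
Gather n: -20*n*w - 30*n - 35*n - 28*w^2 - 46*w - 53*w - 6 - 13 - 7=n*(-20*w - 65) - 28*w^2 - 99*w - 26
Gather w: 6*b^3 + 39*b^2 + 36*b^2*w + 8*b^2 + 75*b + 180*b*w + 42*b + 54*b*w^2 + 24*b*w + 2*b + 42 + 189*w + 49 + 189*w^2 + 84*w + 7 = 6*b^3 + 47*b^2 + 119*b + w^2*(54*b + 189) + w*(36*b^2 + 204*b + 273) + 98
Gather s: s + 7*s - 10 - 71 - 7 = 8*s - 88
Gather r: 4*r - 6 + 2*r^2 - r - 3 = 2*r^2 + 3*r - 9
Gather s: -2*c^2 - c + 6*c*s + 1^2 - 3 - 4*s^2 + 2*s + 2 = -2*c^2 - c - 4*s^2 + s*(6*c + 2)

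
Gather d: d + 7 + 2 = d + 9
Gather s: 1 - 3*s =1 - 3*s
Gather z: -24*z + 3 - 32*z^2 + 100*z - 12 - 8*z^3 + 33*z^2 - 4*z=-8*z^3 + z^2 + 72*z - 9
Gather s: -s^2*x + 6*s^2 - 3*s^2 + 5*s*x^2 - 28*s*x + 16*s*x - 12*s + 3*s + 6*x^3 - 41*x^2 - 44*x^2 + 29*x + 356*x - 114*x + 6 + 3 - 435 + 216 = s^2*(3 - x) + s*(5*x^2 - 12*x - 9) + 6*x^3 - 85*x^2 + 271*x - 210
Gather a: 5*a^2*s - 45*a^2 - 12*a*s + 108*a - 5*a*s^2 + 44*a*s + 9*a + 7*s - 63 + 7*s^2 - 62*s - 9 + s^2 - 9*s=a^2*(5*s - 45) + a*(-5*s^2 + 32*s + 117) + 8*s^2 - 64*s - 72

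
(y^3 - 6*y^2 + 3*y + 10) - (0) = y^3 - 6*y^2 + 3*y + 10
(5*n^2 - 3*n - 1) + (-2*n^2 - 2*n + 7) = 3*n^2 - 5*n + 6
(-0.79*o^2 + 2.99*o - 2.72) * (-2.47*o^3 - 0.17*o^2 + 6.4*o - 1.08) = 1.9513*o^5 - 7.251*o^4 + 1.1541*o^3 + 20.4516*o^2 - 20.6372*o + 2.9376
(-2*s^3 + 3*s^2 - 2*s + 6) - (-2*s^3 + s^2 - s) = 2*s^2 - s + 6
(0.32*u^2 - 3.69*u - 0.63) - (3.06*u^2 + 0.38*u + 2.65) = -2.74*u^2 - 4.07*u - 3.28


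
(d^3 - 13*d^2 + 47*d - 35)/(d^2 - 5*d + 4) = (d^2 - 12*d + 35)/(d - 4)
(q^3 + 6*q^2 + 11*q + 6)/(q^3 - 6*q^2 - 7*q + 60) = (q^2 + 3*q + 2)/(q^2 - 9*q + 20)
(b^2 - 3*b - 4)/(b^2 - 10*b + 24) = (b + 1)/(b - 6)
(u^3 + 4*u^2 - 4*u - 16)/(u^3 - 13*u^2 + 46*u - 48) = (u^2 + 6*u + 8)/(u^2 - 11*u + 24)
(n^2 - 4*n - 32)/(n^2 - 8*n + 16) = (n^2 - 4*n - 32)/(n^2 - 8*n + 16)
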